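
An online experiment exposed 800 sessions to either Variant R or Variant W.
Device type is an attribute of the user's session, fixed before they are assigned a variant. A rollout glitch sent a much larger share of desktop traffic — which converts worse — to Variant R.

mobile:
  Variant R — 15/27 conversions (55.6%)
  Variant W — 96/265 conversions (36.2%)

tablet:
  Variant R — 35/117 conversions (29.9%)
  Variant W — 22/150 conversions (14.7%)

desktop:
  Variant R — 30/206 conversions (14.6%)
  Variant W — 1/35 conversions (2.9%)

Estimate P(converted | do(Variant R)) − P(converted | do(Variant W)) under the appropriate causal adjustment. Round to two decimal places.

+0.16

Within every device type level Variant R has the higher rate, yet pooled Variant W does — Simpson's reversal.
Device type is set before the variant has any effect — it is not caused by the variant — and it independently drives the outcome. That makes it a confounder, so the causal comparison is within device type levels.
Adjusting over the population distribution of device type: 0.365·(0.556−0.362) + 0.334·(0.299−0.147) + 0.301·(0.146−0.029) = +0.157.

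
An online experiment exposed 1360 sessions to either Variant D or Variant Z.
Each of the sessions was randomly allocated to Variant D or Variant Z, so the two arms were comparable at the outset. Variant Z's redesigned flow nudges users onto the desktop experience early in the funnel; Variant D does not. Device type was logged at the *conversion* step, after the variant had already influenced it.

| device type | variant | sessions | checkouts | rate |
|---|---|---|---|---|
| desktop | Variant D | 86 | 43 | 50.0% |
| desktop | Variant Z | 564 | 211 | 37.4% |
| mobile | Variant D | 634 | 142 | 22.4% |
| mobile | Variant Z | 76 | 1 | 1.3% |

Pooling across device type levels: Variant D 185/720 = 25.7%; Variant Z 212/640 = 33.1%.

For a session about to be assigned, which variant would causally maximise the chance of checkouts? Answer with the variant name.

The device type-specific comparison favours Variant D throughout, but the pooled figures favour Variant Z. The question is whether to condition on device type.
Because the variant influences device type, device type is a post-treatment mediator, not a confounder. Stratifying on it would bias the estimate; the causal effect is the crude pooled difference.
Pooled: Variant D 25.7% vs Variant Z 33.1%; Variant Z is higher overall.

Variant Z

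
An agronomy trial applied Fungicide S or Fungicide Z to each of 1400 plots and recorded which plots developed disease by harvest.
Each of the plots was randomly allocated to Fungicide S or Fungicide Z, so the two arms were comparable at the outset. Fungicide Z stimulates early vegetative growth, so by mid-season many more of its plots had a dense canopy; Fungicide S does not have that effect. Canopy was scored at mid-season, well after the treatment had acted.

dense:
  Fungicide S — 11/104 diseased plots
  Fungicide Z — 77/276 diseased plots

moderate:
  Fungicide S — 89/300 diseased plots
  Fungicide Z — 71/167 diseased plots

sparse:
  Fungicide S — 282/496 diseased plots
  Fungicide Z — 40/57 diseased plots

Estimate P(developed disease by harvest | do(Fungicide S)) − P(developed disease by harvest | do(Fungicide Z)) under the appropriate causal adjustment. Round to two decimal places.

+0.05

Mid-season canopy here is a post-treatment variable shaped by the fungicide; conditioning on it would introduce bias rather than remove it. The overall comparison is the causal one.
The causal difference is the pooled difference: 0.424 − 0.376 = +0.048.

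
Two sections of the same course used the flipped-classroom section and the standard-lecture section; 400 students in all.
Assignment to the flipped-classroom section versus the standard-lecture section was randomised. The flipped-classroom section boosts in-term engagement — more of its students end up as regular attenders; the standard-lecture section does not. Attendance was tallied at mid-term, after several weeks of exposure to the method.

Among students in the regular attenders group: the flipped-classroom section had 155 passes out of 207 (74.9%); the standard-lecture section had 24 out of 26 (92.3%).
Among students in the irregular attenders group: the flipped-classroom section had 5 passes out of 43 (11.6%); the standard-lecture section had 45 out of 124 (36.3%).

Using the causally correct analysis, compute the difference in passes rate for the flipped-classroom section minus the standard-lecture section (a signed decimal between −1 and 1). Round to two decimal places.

Because the teaching method influences mid-term attendance, mid-term attendance is a post-treatment mediator, not a confounder. Stratifying on it would bias the estimate; the causal effect is the crude pooled difference.
The causal difference is the pooled difference: 0.640 − 0.460 = +0.180.

+0.18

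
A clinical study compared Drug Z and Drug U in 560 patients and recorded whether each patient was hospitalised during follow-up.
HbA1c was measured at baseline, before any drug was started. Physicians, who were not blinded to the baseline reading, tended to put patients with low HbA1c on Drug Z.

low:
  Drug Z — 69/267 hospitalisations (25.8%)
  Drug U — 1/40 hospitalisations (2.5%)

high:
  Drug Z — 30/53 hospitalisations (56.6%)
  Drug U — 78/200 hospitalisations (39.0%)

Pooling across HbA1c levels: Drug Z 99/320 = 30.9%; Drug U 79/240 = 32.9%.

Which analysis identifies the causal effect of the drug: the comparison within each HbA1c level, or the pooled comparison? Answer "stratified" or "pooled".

Within every HbA1c level Drug U has the lower rate, yet pooled Drug Z does — Simpson's reversal.
The imbalance in HbA1c arose from how patients were allocated, not from anything the drug did; and HbA1c independently affects the outcome. The pooled gap is confounded — condition on HbA1c.
Within each level — low: 25.8% vs 2.5%; high: 56.6% vs 39.0% — Drug U is lower every time.

stratified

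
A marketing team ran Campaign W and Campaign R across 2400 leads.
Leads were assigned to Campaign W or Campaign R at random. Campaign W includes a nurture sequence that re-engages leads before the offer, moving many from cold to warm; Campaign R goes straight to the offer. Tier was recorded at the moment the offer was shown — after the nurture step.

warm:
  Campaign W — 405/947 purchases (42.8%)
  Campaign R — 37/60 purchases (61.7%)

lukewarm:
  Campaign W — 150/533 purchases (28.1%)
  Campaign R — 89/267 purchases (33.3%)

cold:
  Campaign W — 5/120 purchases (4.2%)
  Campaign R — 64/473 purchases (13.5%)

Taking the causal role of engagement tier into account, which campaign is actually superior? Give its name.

Campaign W

Engagement tier is downstream of the campaign. One should not condition on a consequence of treatment, so the overall rates are the right comparison.
Pooled: Campaign W 35.0% vs Campaign R 23.8%; Campaign W is higher overall.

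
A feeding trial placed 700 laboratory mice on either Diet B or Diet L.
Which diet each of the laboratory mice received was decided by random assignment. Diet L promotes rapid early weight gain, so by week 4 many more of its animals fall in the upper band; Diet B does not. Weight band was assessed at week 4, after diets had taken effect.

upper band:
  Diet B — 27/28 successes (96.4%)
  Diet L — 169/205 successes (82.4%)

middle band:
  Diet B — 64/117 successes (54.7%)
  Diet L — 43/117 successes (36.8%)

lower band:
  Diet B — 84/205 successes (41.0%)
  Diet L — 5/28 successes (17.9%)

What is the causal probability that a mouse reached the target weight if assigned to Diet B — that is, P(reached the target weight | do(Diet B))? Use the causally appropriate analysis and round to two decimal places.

0.50

Week-4 weight band is downstream of the diet. One should not condition on a consequence of treatment, so the overall rates are the right comparison.
So P(outcome | do(Diet B)) is just the pooled rate for Diet B: 175/350 = 0.500.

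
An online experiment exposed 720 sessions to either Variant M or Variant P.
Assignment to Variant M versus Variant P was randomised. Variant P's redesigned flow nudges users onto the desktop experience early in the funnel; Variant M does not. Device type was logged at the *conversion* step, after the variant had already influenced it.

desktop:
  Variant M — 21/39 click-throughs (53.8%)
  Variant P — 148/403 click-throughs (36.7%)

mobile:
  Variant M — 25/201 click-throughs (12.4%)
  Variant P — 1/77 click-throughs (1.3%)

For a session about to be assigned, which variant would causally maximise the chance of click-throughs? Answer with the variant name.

Variant P

Stratifying would compare variants among sessions the variants themselves sorted into device type groups — a form of selection on an intermediate. The unconditioned pooled rates give the total causal effect.
Pooled: Variant M 19.2% vs Variant P 31.0%; Variant P is higher overall.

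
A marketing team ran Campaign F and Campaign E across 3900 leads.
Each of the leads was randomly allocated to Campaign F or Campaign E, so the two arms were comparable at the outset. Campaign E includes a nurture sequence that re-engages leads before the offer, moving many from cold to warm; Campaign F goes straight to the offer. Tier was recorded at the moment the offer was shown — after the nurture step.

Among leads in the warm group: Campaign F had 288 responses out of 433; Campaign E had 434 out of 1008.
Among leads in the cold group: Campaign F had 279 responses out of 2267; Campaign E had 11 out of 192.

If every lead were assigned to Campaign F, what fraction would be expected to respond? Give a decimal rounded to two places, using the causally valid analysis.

0.21

Because the campaign influences engagement tier, engagement tier is a post-treatment mediator, not a confounder. Stratifying on it would bias the estimate; the causal effect is the crude pooled difference.
So P(outcome | do(Campaign F)) is just the pooled rate for Campaign F: 567/2700 = 0.210.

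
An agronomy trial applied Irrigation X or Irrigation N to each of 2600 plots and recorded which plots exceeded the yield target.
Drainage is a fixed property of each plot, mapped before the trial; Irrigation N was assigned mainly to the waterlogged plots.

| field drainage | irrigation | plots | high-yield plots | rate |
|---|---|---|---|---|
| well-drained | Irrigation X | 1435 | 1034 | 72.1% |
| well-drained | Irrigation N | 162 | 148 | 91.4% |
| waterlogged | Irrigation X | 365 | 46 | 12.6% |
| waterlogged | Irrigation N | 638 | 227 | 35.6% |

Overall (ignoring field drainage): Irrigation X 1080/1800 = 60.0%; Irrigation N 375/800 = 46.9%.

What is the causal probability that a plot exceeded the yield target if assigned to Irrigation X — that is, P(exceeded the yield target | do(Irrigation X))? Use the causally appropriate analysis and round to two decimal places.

The field drainage-specific comparison favours Irrigation N throughout, but the pooled figures favour Irrigation X. The question is whether to condition on field drainage.
Nothing the irrigation does changes field drainage; the imbalance is an allocation artefact. With field drainage also predicting the outcome, the pooled figure is confounded, and the within-stratum comparison is the causal one.
Standardising Irrigation X to the population field drainage mix: 0.614·1034/1435 + 0.386·46/365 = 0.491.

0.49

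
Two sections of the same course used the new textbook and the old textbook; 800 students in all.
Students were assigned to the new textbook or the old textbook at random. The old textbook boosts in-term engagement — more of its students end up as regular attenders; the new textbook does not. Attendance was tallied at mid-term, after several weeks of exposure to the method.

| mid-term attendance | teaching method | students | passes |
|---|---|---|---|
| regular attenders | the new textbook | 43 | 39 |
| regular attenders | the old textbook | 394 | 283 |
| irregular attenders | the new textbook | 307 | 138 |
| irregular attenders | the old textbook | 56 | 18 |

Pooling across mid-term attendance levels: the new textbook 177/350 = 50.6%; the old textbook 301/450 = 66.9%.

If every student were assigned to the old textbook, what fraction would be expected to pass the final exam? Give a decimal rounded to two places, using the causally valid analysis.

0.67

Within every mid-term attendance level the new textbook has the higher rate, yet pooled the old textbook does — Simpson's reversal.
Mid-term attendance here is a post-treatment variable shaped by the teaching method; conditioning on it would introduce bias rather than remove it. The overall comparison is the causal one.
So P(outcome | do(the old textbook)) is just the pooled rate for the old textbook: 301/450 = 0.669.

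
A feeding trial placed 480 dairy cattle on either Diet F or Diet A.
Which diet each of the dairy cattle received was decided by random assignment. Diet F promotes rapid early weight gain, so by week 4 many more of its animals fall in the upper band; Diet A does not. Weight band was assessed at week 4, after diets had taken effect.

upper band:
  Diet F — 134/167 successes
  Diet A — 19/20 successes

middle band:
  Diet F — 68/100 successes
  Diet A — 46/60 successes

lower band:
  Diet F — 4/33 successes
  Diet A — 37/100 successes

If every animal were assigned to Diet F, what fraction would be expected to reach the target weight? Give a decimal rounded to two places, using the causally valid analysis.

0.69

Within every week-4 weight band level Diet A has the higher rate, yet pooled Diet F does — Simpson's reversal.
Week-4 weight band is downstream of the diet. One should not condition on a consequence of treatment, so the overall rates are the right comparison.
So P(outcome | do(Diet F)) is just the pooled rate for Diet F: 206/300 = 0.687.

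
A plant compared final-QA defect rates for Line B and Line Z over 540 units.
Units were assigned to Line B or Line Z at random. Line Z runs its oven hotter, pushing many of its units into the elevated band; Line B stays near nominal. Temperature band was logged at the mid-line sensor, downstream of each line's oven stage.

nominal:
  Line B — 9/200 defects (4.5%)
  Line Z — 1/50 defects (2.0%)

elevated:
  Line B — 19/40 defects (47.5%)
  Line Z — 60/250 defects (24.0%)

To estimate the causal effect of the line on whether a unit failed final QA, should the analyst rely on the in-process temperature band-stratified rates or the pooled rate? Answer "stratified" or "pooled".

Stratifying would compare lines among units the lines themselves sorted into in-process temperature band groups — a form of selection on an intermediate. The unconditioned pooled rates give the total causal effect.
Pooled: Line B 11.7% vs Line Z 20.3%; Line B is lower overall.

pooled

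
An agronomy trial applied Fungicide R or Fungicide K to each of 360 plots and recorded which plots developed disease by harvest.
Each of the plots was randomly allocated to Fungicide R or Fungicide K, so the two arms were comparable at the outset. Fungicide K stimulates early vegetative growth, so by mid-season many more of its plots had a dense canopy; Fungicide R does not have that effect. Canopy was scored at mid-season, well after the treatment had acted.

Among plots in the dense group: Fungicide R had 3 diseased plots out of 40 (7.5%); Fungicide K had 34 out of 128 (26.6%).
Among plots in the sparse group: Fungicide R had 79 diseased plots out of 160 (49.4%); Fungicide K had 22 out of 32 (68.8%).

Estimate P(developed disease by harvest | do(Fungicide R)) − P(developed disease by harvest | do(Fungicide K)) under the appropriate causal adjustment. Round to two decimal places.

+0.06

Mid-season canopy lies on the pathway fungicide → mid-season canopy → outcome, so adjusting for it blocks the indirect effect. For the total causal effect of fungicide, use the unadjusted pooled rates.
The causal difference is the pooled difference: 0.410 − 0.350 = +0.060.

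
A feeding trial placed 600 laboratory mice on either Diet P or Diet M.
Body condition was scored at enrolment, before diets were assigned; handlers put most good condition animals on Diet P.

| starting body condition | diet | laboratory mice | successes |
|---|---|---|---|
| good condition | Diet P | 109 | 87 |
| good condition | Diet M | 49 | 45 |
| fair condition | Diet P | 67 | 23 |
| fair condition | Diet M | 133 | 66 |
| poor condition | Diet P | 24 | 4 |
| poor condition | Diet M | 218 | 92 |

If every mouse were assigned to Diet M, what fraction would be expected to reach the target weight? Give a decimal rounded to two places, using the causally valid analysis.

0.58

Starting body condition is set before the diet has any effect — it is not caused by the diet — and it independently drives the outcome. That makes it a confounder, so the causal comparison is within starting body condition levels.
Standardising Diet M to the population starting body condition mix: 0.263·45/49 + 0.333·66/133 + 0.403·92/218 = 0.577.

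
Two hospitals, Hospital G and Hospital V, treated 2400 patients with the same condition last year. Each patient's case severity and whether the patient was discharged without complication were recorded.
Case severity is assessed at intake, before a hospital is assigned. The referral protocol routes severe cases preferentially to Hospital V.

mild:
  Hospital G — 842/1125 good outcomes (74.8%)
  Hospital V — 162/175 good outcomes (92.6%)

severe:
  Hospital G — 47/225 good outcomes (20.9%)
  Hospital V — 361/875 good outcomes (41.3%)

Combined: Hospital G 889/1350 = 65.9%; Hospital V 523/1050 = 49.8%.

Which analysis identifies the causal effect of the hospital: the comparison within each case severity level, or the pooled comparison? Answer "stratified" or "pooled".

The imbalance in case severity arose from how patients were allocated, not from anything the hospital did; and case severity independently affects the outcome. The pooled gap is confounded — condition on case severity.
Within each level — mild: 74.8% vs 92.6%; severe: 20.9% vs 41.3% — Hospital V is higher every time.

stratified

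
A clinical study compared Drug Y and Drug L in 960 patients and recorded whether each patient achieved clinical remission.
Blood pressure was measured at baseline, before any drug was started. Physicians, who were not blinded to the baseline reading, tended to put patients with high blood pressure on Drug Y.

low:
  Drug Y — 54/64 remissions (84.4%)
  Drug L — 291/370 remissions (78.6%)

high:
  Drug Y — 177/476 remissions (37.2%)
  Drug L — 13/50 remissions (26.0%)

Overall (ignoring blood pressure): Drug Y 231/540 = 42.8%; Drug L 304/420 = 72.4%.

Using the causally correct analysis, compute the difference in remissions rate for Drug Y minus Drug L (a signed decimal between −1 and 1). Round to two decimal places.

Nothing the drug does changes blood pressure; the imbalance is an allocation artefact. With blood pressure also predicting the outcome, the pooled figure is confounded, and the within-stratum comparison is the causal one.
Adjusting over the population distribution of blood pressure: 0.452·(0.844−0.786) + 0.548·(0.372−0.260) = +0.087.

+0.09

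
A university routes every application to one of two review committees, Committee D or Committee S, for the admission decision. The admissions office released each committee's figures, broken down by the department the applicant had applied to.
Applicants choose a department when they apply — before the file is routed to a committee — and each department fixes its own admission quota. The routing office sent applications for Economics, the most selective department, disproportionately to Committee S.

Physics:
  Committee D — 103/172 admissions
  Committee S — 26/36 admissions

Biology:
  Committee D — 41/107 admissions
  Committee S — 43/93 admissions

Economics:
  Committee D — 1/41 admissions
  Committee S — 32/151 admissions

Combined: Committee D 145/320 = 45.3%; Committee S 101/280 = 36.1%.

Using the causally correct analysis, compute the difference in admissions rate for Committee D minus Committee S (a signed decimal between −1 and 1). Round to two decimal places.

-0.13

Within every department level Committee S has the higher rate, yet pooled Committee D does — Simpson's reversal.
Department is set before the review committee has any effect — it is not caused by the review committee — and it independently drives the outcome. That makes it a confounder, so the causal comparison is within department levels.
Adjusting over the population distribution of department: 0.347·(0.599−0.722) + 0.333·(0.383−0.462) + 0.320·(0.024−0.212) = -0.129.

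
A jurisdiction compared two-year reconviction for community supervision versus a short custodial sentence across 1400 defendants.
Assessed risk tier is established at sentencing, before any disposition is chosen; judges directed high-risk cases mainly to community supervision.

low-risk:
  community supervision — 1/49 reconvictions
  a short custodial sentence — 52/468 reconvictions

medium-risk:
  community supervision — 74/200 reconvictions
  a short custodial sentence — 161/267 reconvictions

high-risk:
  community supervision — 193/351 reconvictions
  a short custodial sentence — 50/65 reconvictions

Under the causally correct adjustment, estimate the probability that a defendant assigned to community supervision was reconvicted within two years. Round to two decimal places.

0.29

Since assessed risk tier is a pre-existing factor (not a product of the disposition) and it affects the outcome on its own, it is a confounder. The stratified rates, not the pooled rate, identify the causal effect.
Standardising community supervision to the population assessed risk tier mix: 0.369·1/49 + 0.334·74/200 + 0.297·193/351 = 0.294.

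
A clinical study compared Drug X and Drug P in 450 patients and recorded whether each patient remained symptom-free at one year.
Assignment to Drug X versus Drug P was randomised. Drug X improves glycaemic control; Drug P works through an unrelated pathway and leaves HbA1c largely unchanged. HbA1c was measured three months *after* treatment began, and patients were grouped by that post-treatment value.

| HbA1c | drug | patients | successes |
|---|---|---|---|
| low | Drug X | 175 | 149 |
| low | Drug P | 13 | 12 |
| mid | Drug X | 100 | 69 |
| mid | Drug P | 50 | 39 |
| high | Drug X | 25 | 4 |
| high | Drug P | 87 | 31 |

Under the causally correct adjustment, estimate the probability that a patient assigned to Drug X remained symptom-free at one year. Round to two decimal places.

0.74

HbA1c is recorded after the drug and is itself shifted by it — it sits on the causal path from drug to outcome. Conditioning on a mediator would strip out part of the effect we want; the pooled comparison gives the total causal effect.
So P(outcome | do(Drug X)) is just the pooled rate for Drug X: 222/300 = 0.740.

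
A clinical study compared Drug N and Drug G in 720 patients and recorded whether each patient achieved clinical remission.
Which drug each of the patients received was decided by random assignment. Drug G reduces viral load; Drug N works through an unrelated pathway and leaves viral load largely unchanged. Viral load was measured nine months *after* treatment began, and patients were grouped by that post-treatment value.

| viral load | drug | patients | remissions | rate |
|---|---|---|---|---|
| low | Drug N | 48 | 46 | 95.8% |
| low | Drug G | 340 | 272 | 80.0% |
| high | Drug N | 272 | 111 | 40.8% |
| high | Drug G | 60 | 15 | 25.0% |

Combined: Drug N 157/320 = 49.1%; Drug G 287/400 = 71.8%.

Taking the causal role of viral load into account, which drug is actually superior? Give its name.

Within every viral load level Drug N has the higher rate, yet pooled Drug G does — Simpson's reversal.
Stratifying would compare drugs among patients the drugs themselves sorted into viral load groups — a form of selection on an intermediate. The unconditioned pooled rates give the total causal effect.
Pooled: Drug N 49.1% vs Drug G 71.8%; Drug G is higher overall.

Drug G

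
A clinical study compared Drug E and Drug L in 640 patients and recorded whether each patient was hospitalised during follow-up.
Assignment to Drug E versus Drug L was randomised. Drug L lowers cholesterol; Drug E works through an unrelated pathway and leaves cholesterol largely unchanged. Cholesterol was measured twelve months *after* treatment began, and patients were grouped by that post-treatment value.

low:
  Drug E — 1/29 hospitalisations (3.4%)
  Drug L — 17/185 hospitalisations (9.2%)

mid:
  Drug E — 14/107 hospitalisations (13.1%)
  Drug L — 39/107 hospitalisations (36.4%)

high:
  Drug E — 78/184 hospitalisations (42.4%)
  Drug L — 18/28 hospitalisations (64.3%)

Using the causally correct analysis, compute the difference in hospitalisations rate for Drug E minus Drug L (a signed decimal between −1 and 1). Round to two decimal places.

+0.06

Within every cholesterol level Drug E has the lower rate, yet pooled Drug L does — Simpson's reversal.
Cholesterol here is a post-treatment variable shaped by the drug; conditioning on it would introduce bias rather than remove it. The overall comparison is the causal one.
The causal difference is the pooled difference: 0.291 − 0.231 = +0.059.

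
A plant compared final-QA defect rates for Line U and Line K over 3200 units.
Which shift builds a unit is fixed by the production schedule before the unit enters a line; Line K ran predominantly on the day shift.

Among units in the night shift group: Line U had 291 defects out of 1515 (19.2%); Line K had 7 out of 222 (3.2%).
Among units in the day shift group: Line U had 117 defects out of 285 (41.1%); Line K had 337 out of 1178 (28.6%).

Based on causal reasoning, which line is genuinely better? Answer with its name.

Shift differs across lines for reasons unrelated to any effect of the line itself, and it separately predicts the outcome — a classic confounder. We must compare within shift levels.
Within each level — night shift: 19.2% vs 3.2%; day shift: 41.1% vs 28.6% — Line K is lower every time.

Line K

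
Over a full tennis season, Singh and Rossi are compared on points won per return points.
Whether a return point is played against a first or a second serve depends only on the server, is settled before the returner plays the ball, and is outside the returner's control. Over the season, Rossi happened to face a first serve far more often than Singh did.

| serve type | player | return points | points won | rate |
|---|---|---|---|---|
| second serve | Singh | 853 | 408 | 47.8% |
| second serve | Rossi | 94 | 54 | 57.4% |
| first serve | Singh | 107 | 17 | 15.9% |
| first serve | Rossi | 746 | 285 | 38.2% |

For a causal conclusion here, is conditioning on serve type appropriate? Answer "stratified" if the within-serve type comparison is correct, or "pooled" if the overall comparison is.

Within every serve type level Rossi has the higher rate, yet pooled Singh does — Simpson's reversal.
Serve type differs across players for reasons unrelated to any effect of the player itself, and it separately predicts the outcome — a classic confounder. We must compare within serve type levels.
Within each level — second serve: 47.8% vs 57.4%; first serve: 15.9% vs 38.2% — Rossi is higher every time.

stratified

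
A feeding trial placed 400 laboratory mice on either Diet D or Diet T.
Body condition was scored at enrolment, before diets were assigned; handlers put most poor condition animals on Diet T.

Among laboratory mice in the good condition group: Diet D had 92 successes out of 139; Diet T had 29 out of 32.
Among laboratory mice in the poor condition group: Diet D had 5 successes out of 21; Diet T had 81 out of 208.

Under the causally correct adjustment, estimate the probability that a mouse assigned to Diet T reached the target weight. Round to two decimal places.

Nothing the diet does changes starting body condition; the imbalance is an allocation artefact. With starting body condition also predicting the outcome, the pooled figure is confounded, and the within-stratum comparison is the causal one.
Standardising Diet T to the population starting body condition mix: 0.427·29/32 + 0.573·81/208 = 0.610.

0.61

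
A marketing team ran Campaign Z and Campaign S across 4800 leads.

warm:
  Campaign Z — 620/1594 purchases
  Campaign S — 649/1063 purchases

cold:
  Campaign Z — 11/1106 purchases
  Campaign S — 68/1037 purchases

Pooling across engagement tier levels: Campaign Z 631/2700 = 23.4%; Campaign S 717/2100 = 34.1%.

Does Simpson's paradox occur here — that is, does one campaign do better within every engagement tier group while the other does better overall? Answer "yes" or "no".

no

Within each engagement tier level (warm 38.9% vs 61.1%; cold 1.0% vs 6.6%), Campaign S has the higher rate every time. Pooled: 23.4% vs 34.1% — Campaign S has the higher rate overall. They agree.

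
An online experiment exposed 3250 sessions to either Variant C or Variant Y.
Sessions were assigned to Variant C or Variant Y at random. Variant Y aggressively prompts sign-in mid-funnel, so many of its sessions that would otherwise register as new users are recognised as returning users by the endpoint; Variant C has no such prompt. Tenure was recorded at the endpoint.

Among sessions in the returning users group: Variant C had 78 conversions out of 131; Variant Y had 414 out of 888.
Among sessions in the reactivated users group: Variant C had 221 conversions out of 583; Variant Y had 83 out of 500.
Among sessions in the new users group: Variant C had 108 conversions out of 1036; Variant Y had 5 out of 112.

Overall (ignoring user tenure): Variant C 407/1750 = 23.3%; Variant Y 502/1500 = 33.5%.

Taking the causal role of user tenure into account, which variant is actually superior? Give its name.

Because the variant influences user tenure, user tenure is a post-treatment mediator, not a confounder. Stratifying on it would bias the estimate; the causal effect is the crude pooled difference.
Pooled: Variant C 23.3% vs Variant Y 33.5%; Variant Y is higher overall.

Variant Y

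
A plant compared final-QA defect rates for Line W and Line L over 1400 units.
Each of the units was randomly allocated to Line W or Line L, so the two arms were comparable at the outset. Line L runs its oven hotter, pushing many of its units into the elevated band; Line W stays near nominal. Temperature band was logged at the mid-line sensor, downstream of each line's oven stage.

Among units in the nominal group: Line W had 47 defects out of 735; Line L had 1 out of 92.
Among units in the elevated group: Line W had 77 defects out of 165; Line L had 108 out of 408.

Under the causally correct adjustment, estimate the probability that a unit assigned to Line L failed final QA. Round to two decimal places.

0.22

Line L is lower inside every in-process temperature band stratum but Line W is lower in aggregate. Whether to stratify depends on how in-process temperature band relates to the line.
The distribution of in-process temperature band is itself part of what the line does — it is an intermediate outcome. Holding it fixed would remove that part of the effect; the total effect is the pooled difference.
So P(outcome | do(Line L)) is just the pooled rate for Line L: 109/500 = 0.218.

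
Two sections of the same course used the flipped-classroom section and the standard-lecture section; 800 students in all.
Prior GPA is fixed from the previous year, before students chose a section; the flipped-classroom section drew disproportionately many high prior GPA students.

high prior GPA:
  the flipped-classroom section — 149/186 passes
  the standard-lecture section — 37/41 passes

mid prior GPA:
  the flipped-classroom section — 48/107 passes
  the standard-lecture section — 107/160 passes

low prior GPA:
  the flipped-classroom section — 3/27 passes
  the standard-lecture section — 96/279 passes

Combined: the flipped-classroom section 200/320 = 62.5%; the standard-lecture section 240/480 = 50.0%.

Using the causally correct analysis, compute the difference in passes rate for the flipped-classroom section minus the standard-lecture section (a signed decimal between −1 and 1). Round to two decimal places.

Prior GPA band differs across teaching methods for reasons unrelated to any effect of the teaching method itself, and it separately predicts the outcome — a classic confounder. We must compare within prior GPA band levels.
Adjusting over the population distribution of prior GPA band: 0.284·(0.801−0.902) + 0.334·(0.449−0.669) + 0.383·(0.111−0.344) = -0.191.

-0.19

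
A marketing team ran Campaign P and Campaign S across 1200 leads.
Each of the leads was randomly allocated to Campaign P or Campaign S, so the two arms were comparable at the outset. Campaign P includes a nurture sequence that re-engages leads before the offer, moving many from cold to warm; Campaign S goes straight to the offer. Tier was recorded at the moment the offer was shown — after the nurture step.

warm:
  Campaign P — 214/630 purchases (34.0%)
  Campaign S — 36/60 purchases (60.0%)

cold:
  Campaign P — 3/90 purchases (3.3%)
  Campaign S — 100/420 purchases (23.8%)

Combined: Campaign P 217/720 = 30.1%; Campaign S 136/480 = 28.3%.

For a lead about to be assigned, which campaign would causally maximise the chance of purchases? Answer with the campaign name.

Within every engagement tier level Campaign S has the higher rate, yet pooled Campaign P does — Simpson's reversal.
Stratifying would compare campaigns among leads the campaigns themselves sorted into engagement tier groups — a form of selection on an intermediate. The unconditioned pooled rates give the total causal effect.
Pooled: Campaign P 30.1% vs Campaign S 28.3%; Campaign P is higher overall.

Campaign P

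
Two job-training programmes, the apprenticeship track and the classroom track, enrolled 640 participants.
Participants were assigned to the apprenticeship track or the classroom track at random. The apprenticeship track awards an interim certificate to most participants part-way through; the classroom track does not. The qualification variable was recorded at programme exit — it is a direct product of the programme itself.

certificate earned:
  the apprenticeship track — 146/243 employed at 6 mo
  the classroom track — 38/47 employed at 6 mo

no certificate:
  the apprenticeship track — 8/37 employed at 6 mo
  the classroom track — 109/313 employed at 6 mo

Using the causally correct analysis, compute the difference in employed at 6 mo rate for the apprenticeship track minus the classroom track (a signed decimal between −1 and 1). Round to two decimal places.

+0.14

The qualification attained during the programme-specific comparison favours the classroom track throughout, but the pooled figures favour the apprenticeship track. The question is whether to condition on qualification attained during the programme.
Qualification attained during the programme is downstream of the programme. One should not condition on a consequence of treatment, so the overall rates are the right comparison.
The causal difference is the pooled difference: 0.550 − 0.408 = +0.142.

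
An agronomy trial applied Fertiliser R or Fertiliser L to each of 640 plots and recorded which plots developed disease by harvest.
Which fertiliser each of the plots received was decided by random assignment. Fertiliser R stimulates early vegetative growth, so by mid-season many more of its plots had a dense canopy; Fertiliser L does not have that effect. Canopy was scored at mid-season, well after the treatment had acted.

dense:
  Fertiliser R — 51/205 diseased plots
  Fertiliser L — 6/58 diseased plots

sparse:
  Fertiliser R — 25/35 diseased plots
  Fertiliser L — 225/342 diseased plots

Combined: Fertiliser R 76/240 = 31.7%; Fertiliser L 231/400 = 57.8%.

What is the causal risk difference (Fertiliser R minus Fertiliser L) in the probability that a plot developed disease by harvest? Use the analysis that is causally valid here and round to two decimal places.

Within every mid-season canopy level Fertiliser L has the lower rate, yet pooled Fertiliser R does — Simpson's reversal.
The distribution of mid-season canopy is itself part of what the fertiliser does — it is an intermediate outcome. Holding it fixed would remove that part of the effect; the total effect is the pooled difference.
The causal difference is the pooled difference: 0.317 − 0.578 = -0.261.

-0.26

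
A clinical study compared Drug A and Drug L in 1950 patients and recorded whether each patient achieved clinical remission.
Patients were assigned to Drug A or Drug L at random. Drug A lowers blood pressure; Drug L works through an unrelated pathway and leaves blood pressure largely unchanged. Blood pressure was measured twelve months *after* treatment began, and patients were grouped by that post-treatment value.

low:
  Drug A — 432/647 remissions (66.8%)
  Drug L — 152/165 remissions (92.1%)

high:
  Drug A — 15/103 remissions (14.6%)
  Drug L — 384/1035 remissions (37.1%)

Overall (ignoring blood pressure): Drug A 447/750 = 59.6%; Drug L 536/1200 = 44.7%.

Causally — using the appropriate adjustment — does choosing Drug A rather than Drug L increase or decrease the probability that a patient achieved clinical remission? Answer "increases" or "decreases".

The stratified and pooled comparisons disagree (Drug L wins within each blood pressure; Drug A wins overall), so the answer turns on the causal role of blood pressure.
The distribution of blood pressure is itself part of what the drug does — it is an intermediate outcome. Holding it fixed would remove that part of the effect; the total effect is the pooled difference.
Pooled: Drug A 59.6% vs Drug L 44.7%; Drug A is higher overall.

increases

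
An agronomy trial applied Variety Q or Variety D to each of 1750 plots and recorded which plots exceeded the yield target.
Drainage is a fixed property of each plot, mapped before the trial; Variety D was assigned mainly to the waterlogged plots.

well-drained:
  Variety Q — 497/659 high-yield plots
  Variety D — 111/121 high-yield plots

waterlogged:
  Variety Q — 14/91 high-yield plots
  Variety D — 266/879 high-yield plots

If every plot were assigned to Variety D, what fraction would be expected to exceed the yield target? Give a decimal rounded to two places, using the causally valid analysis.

Field drainage is set before the variety has any effect — it is not caused by the variety — and it independently drives the outcome. That makes it a confounder, so the causal comparison is within field drainage levels.
Standardising Variety D to the population field drainage mix: 0.446·111/121 + 0.554·266/879 = 0.577.

0.58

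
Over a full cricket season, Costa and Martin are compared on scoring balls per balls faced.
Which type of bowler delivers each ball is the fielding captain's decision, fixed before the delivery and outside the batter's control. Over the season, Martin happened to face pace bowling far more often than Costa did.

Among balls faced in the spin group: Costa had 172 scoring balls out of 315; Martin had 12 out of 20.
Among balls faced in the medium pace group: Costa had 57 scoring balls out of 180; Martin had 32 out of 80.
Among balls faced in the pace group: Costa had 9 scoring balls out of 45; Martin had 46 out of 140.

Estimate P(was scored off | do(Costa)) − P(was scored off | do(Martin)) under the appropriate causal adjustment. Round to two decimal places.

-0.08

The bowling type-specific comparison favours Martin throughout, but the pooled figures favour Costa. The question is whether to condition on bowling type.
Since bowling type is a pre-existing factor (not a product of the player) and it affects the outcome on its own, it is a confounder. The stratified rates, not the pooled rate, identify the causal effect.
Adjusting over the population distribution of bowling type: 0.429·(0.546−0.600) + 0.333·(0.317−0.400) + 0.237·(0.200−0.329) = -0.081.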